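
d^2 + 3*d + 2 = (d + 1)*(d + 2)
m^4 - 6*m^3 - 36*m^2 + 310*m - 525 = (m - 5)^2*(m - 3)*(m + 7)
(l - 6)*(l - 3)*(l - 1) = l^3 - 10*l^2 + 27*l - 18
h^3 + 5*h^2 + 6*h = h*(h + 2)*(h + 3)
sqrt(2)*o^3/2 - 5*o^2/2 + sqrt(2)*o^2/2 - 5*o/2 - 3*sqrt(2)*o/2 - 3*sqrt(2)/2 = (o - 3*sqrt(2))*(o + sqrt(2)/2)*(sqrt(2)*o/2 + sqrt(2)/2)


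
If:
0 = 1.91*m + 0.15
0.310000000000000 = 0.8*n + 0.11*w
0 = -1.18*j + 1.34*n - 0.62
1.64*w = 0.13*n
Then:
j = -0.09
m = -0.08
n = 0.38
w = 0.03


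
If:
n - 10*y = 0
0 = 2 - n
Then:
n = 2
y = 1/5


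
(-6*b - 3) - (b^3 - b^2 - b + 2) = -b^3 + b^2 - 5*b - 5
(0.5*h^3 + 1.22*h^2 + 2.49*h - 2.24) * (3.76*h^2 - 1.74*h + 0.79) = 1.88*h^5 + 3.7172*h^4 + 7.6346*h^3 - 11.7912*h^2 + 5.8647*h - 1.7696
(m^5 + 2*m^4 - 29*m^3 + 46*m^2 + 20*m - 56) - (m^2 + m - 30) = m^5 + 2*m^4 - 29*m^3 + 45*m^2 + 19*m - 26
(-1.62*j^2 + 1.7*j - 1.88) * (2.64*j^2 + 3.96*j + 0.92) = -4.2768*j^4 - 1.9272*j^3 + 0.2784*j^2 - 5.8808*j - 1.7296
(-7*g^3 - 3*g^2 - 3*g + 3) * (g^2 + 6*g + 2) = -7*g^5 - 45*g^4 - 35*g^3 - 21*g^2 + 12*g + 6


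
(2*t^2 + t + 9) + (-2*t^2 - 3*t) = 9 - 2*t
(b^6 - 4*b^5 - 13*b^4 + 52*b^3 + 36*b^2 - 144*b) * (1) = b^6 - 4*b^5 - 13*b^4 + 52*b^3 + 36*b^2 - 144*b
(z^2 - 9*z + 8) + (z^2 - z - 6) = 2*z^2 - 10*z + 2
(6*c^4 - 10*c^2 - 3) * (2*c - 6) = 12*c^5 - 36*c^4 - 20*c^3 + 60*c^2 - 6*c + 18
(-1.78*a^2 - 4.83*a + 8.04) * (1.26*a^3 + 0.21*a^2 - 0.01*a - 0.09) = -2.2428*a^5 - 6.4596*a^4 + 9.1339*a^3 + 1.8969*a^2 + 0.3543*a - 0.7236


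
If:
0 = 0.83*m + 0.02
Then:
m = -0.02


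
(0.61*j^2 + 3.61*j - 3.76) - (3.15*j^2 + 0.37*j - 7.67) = -2.54*j^2 + 3.24*j + 3.91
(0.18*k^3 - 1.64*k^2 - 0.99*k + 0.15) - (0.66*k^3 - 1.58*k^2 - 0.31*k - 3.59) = -0.48*k^3 - 0.0599999999999998*k^2 - 0.68*k + 3.74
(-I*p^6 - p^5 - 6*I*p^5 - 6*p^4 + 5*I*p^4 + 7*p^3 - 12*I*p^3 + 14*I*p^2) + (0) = -I*p^6 - p^5 - 6*I*p^5 - 6*p^4 + 5*I*p^4 + 7*p^3 - 12*I*p^3 + 14*I*p^2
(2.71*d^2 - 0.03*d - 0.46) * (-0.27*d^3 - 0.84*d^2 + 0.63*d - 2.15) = -0.7317*d^5 - 2.2683*d^4 + 1.8567*d^3 - 5.459*d^2 - 0.2253*d + 0.989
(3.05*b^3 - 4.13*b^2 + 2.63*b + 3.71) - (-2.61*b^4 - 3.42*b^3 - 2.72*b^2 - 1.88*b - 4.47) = 2.61*b^4 + 6.47*b^3 - 1.41*b^2 + 4.51*b + 8.18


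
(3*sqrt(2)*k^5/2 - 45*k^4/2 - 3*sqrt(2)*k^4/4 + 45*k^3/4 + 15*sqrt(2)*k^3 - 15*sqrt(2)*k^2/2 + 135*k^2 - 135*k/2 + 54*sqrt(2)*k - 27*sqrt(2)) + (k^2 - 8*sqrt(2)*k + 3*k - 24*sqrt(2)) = 3*sqrt(2)*k^5/2 - 45*k^4/2 - 3*sqrt(2)*k^4/4 + 45*k^3/4 + 15*sqrt(2)*k^3 - 15*sqrt(2)*k^2/2 + 136*k^2 - 129*k/2 + 46*sqrt(2)*k - 51*sqrt(2)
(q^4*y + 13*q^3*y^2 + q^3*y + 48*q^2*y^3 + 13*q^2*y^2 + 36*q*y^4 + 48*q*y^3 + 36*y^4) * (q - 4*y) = q^5*y + 9*q^4*y^2 + q^4*y - 4*q^3*y^3 + 9*q^3*y^2 - 156*q^2*y^4 - 4*q^2*y^3 - 144*q*y^5 - 156*q*y^4 - 144*y^5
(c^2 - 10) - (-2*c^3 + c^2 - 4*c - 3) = 2*c^3 + 4*c - 7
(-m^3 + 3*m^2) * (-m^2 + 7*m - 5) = m^5 - 10*m^4 + 26*m^3 - 15*m^2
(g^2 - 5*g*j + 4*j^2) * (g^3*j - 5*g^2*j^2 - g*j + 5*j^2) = g^5*j - 10*g^4*j^2 + 29*g^3*j^3 - g^3*j - 20*g^2*j^4 + 10*g^2*j^2 - 29*g*j^3 + 20*j^4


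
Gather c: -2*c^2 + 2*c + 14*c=-2*c^2 + 16*c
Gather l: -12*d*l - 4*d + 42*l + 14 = -4*d + l*(42 - 12*d) + 14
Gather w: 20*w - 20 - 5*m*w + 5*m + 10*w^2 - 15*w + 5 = 5*m + 10*w^2 + w*(5 - 5*m) - 15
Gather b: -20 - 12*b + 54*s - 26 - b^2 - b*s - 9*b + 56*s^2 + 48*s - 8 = -b^2 + b*(-s - 21) + 56*s^2 + 102*s - 54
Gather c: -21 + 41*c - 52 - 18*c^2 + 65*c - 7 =-18*c^2 + 106*c - 80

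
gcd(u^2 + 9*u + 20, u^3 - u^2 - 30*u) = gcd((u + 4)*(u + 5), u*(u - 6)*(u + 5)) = u + 5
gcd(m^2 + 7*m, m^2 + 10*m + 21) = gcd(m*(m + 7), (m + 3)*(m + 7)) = m + 7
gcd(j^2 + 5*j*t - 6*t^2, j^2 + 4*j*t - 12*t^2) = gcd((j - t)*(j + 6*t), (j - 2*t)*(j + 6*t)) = j + 6*t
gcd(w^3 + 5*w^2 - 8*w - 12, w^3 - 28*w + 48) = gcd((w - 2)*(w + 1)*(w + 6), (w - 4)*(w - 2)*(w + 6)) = w^2 + 4*w - 12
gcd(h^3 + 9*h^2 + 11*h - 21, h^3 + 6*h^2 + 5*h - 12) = h^2 + 2*h - 3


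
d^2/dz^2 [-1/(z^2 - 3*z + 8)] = 2*(z^2 - 3*z - (2*z - 3)^2 + 8)/(z^2 - 3*z + 8)^3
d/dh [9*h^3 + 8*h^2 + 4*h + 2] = 27*h^2 + 16*h + 4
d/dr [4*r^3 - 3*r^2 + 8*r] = 12*r^2 - 6*r + 8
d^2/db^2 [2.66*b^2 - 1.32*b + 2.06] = 5.32000000000000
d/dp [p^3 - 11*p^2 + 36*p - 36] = 3*p^2 - 22*p + 36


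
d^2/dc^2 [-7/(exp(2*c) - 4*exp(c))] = 28*(-(1 - exp(c))*(exp(c) - 4) - 2*(exp(c) - 2)^2)*exp(-c)/(exp(c) - 4)^3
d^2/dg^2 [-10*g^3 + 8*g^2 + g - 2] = 16 - 60*g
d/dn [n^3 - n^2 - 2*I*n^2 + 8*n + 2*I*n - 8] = 3*n^2 - 2*n - 4*I*n + 8 + 2*I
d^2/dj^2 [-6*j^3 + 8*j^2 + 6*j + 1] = 16 - 36*j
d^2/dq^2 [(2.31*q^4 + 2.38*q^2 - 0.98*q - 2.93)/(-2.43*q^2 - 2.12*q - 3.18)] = (-27.280638*q^6 - 71.401176*q^5 - 169.394148*q^4 - 213.074316*q^3 - 66.160314*q^2 + 45.128016*q - 80.29394)/(14.348907*q^6 + 37.555164*q^5 + 89.096922*q^4 + 107.820656*q^3 + 116.595972*q^2 + 64.314864*q + 32.157432)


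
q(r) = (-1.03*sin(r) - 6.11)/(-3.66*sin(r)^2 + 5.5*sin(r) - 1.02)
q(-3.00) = 3.19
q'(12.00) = 1.92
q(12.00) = 1.11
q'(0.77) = 1.14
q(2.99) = 22.96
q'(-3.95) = -0.22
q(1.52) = -8.68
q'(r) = (7.32*sin(r)*cos(r) - 5.5*cos(r))*(-1.03*sin(r) - 6.11)/(-3.66*sin(r)^2 + 5.5*sin(r) - 1.02)^2 - 1.03*cos(r)/(-3.66*sin(r)^2 + 5.5*sin(r) - 1.02)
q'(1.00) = -2.95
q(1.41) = -8.46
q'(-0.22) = 7.53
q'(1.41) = -2.97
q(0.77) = -6.60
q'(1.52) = -1.03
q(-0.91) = 0.69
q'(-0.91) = 0.71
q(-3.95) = -6.57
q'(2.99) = -369.22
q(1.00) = -6.86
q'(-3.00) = -11.59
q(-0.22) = 2.46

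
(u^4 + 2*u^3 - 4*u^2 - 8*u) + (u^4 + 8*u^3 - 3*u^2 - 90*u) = 2*u^4 + 10*u^3 - 7*u^2 - 98*u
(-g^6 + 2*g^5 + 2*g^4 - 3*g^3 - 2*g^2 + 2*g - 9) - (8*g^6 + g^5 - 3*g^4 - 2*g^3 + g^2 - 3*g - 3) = -9*g^6 + g^5 + 5*g^4 - g^3 - 3*g^2 + 5*g - 6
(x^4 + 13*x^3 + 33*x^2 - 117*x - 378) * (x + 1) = x^5 + 14*x^4 + 46*x^3 - 84*x^2 - 495*x - 378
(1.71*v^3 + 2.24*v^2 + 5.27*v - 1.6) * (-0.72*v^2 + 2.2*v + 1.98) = -1.2312*v^5 + 2.1492*v^4 + 4.5194*v^3 + 17.1812*v^2 + 6.9146*v - 3.168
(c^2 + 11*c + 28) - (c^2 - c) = 12*c + 28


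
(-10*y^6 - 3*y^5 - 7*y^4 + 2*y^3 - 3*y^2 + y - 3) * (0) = 0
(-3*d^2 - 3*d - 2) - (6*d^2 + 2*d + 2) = -9*d^2 - 5*d - 4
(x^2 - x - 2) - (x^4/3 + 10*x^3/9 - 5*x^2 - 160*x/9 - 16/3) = -x^4/3 - 10*x^3/9 + 6*x^2 + 151*x/9 + 10/3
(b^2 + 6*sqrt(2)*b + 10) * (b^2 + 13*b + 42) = b^4 + 6*sqrt(2)*b^3 + 13*b^3 + 52*b^2 + 78*sqrt(2)*b^2 + 130*b + 252*sqrt(2)*b + 420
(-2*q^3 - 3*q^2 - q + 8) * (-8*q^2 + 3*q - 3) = 16*q^5 + 18*q^4 + 5*q^3 - 58*q^2 + 27*q - 24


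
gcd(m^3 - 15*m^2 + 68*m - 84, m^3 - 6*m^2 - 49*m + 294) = m^2 - 13*m + 42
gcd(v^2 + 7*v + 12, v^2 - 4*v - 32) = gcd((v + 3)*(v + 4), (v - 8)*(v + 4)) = v + 4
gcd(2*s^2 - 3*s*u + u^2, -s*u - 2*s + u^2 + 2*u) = s - u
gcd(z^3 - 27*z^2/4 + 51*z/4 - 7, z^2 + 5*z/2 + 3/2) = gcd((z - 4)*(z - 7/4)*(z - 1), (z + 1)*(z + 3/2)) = 1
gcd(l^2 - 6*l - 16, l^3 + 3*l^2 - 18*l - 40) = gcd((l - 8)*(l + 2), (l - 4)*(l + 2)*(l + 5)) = l + 2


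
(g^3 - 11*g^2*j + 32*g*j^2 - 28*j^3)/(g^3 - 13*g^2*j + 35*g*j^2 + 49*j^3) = (g^2 - 4*g*j + 4*j^2)/(g^2 - 6*g*j - 7*j^2)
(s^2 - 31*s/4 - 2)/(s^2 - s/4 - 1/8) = 2*(s - 8)/(2*s - 1)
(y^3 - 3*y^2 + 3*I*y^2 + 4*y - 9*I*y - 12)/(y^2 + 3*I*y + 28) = (y^3 + 3*y^2*(-1 + I) + y*(4 - 9*I) - 12)/(y^2 + 3*I*y + 28)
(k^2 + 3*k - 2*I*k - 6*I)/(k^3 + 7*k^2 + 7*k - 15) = (k - 2*I)/(k^2 + 4*k - 5)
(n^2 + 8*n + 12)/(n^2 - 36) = (n + 2)/(n - 6)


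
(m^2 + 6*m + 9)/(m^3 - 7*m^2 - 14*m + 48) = (m + 3)/(m^2 - 10*m + 16)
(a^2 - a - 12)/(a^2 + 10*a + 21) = (a - 4)/(a + 7)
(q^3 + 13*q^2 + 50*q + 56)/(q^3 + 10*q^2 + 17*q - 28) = (q + 2)/(q - 1)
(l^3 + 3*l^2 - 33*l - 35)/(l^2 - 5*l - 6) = (l^2 + 2*l - 35)/(l - 6)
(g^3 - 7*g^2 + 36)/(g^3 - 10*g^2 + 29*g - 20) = (g^3 - 7*g^2 + 36)/(g^3 - 10*g^2 + 29*g - 20)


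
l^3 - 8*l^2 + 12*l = l*(l - 6)*(l - 2)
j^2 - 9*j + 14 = (j - 7)*(j - 2)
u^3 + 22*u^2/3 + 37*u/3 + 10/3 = (u + 1/3)*(u + 2)*(u + 5)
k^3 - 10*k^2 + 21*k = k*(k - 7)*(k - 3)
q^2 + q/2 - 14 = (q - 7/2)*(q + 4)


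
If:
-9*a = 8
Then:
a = -8/9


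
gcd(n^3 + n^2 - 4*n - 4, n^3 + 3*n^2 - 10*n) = n - 2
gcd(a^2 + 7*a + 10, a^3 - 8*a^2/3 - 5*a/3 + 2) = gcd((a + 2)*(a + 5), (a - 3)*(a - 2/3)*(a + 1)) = 1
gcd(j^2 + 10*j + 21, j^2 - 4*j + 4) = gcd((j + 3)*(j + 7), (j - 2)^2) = 1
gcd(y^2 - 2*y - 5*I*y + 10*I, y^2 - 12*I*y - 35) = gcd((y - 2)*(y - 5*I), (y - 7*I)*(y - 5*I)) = y - 5*I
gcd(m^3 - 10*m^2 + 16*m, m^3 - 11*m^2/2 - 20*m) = m^2 - 8*m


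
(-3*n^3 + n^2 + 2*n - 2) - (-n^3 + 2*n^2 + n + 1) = -2*n^3 - n^2 + n - 3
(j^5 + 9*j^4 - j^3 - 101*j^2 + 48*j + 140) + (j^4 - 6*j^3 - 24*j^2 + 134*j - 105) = j^5 + 10*j^4 - 7*j^3 - 125*j^2 + 182*j + 35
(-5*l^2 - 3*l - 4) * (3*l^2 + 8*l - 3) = -15*l^4 - 49*l^3 - 21*l^2 - 23*l + 12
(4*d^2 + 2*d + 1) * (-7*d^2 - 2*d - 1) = -28*d^4 - 22*d^3 - 15*d^2 - 4*d - 1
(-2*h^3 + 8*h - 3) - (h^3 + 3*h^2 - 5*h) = -3*h^3 - 3*h^2 + 13*h - 3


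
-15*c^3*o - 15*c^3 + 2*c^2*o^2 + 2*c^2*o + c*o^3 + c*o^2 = (-3*c + o)*(5*c + o)*(c*o + c)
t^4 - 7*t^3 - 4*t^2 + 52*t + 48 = (t - 6)*(t - 4)*(t + 1)*(t + 2)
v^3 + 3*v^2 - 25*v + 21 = (v - 3)*(v - 1)*(v + 7)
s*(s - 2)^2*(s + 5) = s^4 + s^3 - 16*s^2 + 20*s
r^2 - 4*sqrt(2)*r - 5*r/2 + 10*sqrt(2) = (r - 5/2)*(r - 4*sqrt(2))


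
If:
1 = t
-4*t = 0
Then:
No Solution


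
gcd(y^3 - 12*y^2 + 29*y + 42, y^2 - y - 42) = y - 7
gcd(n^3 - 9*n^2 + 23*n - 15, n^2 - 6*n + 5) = n^2 - 6*n + 5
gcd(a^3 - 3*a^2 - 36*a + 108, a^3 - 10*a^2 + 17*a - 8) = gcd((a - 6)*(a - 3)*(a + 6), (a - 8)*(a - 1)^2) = 1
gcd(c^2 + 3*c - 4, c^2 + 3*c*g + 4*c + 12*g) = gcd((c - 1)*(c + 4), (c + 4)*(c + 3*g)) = c + 4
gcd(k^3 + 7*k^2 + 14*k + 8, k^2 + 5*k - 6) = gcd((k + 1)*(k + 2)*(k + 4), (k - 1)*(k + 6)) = 1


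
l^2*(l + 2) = l^3 + 2*l^2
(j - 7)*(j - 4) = j^2 - 11*j + 28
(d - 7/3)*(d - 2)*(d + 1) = d^3 - 10*d^2/3 + d/3 + 14/3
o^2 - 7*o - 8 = (o - 8)*(o + 1)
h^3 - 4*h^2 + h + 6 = (h - 3)*(h - 2)*(h + 1)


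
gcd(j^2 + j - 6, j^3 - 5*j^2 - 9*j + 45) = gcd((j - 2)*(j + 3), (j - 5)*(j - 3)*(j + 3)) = j + 3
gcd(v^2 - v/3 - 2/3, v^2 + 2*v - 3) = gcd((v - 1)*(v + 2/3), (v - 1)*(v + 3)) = v - 1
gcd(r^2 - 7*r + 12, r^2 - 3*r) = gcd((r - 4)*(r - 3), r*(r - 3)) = r - 3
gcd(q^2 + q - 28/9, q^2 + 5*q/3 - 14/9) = q + 7/3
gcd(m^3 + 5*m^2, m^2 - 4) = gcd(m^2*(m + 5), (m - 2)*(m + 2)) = 1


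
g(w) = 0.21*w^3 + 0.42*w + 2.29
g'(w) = 0.63*w^2 + 0.42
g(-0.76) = 1.88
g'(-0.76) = 0.78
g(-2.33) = -1.34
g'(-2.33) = 3.84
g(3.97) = 17.10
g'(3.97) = 10.35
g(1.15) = 3.09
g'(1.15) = 1.25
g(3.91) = 16.49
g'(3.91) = 10.05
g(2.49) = 6.58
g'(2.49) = 4.33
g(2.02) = 4.87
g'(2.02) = 2.99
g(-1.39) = 1.14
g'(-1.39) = 1.64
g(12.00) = 370.21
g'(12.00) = 91.14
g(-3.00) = -4.64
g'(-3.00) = 6.09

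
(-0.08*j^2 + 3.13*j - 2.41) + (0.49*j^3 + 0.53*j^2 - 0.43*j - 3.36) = 0.49*j^3 + 0.45*j^2 + 2.7*j - 5.77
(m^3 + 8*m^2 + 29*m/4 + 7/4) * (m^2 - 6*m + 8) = m^5 + 2*m^4 - 131*m^3/4 + 89*m^2/4 + 95*m/2 + 14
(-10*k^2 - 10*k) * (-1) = 10*k^2 + 10*k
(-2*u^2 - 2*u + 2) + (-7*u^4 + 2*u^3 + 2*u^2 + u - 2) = -7*u^4 + 2*u^3 - u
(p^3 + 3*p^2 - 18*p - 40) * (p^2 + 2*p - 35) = p^5 + 5*p^4 - 47*p^3 - 181*p^2 + 550*p + 1400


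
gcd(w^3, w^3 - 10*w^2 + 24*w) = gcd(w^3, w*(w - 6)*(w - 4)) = w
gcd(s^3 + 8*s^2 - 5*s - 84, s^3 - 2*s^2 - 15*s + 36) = s^2 + s - 12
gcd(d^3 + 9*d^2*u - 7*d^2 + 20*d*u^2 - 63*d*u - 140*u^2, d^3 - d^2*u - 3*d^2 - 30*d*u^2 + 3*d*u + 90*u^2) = d + 5*u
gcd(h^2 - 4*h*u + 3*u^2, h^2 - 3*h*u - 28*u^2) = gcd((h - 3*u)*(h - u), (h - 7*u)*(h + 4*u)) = 1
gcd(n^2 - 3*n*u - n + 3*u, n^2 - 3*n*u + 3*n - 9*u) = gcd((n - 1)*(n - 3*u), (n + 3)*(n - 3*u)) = -n + 3*u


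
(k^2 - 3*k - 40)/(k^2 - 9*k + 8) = (k + 5)/(k - 1)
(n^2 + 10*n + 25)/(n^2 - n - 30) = (n + 5)/(n - 6)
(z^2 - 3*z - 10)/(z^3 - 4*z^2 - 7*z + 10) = 1/(z - 1)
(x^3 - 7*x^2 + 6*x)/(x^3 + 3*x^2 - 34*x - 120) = x*(x - 1)/(x^2 + 9*x + 20)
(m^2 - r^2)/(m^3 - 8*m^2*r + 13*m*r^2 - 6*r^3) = (m + r)/(m^2 - 7*m*r + 6*r^2)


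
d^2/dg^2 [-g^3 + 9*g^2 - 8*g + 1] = 18 - 6*g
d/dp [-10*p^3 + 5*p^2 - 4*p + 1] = -30*p^2 + 10*p - 4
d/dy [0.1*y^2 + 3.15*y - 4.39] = 0.2*y + 3.15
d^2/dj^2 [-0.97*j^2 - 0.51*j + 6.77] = -1.94000000000000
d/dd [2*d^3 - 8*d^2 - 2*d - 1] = 6*d^2 - 16*d - 2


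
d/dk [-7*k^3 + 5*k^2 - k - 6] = -21*k^2 + 10*k - 1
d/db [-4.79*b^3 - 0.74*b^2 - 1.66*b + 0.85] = -14.37*b^2 - 1.48*b - 1.66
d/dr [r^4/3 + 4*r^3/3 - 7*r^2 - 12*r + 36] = 4*r^3/3 + 4*r^2 - 14*r - 12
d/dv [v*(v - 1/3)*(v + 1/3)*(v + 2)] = 4*v^3 + 6*v^2 - 2*v/9 - 2/9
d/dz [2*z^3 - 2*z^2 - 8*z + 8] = 6*z^2 - 4*z - 8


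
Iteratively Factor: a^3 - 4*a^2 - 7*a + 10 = (a - 1)*(a^2 - 3*a - 10) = (a - 1)*(a + 2)*(a - 5)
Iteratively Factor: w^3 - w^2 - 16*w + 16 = (w + 4)*(w^2 - 5*w + 4) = (w - 1)*(w + 4)*(w - 4)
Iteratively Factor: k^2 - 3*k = (k - 3)*(k)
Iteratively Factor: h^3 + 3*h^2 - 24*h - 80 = (h - 5)*(h^2 + 8*h + 16) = (h - 5)*(h + 4)*(h + 4)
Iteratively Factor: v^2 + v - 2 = (v - 1)*(v + 2)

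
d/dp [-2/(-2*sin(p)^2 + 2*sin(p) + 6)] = (1 - 2*sin(p))*cos(p)/(sin(p) + cos(p)^2 + 2)^2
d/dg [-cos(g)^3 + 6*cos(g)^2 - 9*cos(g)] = 3*(cos(g)^2 - 4*cos(g) + 3)*sin(g)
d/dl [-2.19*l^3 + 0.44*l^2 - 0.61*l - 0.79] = -6.57*l^2 + 0.88*l - 0.61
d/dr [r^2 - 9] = 2*r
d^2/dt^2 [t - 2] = 0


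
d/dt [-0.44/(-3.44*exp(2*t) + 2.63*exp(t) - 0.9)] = (1.1572 - 3.0272*exp(t))*exp(t)/(3.44*exp(2*t) - 2.63*exp(t) + 0.9)^2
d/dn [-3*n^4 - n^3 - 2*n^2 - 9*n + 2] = -12*n^3 - 3*n^2 - 4*n - 9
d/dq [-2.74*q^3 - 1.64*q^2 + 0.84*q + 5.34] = -8.22*q^2 - 3.28*q + 0.84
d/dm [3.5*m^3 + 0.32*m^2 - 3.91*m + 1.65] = 10.5*m^2 + 0.64*m - 3.91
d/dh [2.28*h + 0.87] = 2.28000000000000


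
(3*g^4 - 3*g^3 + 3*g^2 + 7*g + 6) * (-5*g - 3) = -15*g^5 + 6*g^4 - 6*g^3 - 44*g^2 - 51*g - 18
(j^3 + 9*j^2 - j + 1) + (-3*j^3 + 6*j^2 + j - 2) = -2*j^3 + 15*j^2 - 1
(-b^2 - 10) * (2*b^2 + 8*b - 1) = -2*b^4 - 8*b^3 - 19*b^2 - 80*b + 10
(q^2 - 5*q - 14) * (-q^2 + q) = -q^4 + 6*q^3 + 9*q^2 - 14*q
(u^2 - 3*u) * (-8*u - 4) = -8*u^3 + 20*u^2 + 12*u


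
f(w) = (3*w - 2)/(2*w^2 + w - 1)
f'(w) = (-4*w - 1)*(3*w - 2)/(2*w^2 + w - 1)^2 + 3/(2*w^2 + w - 1) = (6*w^2 + 3*w - (3*w - 2)*(4*w + 1) - 3)/(2*w^2 + w - 1)^2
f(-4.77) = -0.41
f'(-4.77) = -0.11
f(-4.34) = -0.46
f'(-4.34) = -0.14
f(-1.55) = -2.95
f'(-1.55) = -5.47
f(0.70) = 0.15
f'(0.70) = 3.59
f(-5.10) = -0.38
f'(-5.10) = -0.09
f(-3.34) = -0.67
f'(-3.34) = -0.29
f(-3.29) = -0.68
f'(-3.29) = -0.31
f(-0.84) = 10.54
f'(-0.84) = -65.01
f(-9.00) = -0.19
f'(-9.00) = -0.02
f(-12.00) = -0.14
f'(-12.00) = -0.01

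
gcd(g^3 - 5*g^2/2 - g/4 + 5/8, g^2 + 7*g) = 1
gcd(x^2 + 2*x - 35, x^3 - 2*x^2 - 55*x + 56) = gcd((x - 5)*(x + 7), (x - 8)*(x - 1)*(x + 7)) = x + 7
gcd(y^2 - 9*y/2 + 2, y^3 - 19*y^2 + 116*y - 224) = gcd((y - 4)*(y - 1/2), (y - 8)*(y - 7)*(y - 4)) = y - 4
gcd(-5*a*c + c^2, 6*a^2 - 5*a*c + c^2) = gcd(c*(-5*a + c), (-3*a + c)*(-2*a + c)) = 1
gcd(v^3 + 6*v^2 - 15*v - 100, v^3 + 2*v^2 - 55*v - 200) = v^2 + 10*v + 25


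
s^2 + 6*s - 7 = (s - 1)*(s + 7)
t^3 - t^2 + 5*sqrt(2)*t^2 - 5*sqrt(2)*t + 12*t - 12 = (t - 1)*(t + 2*sqrt(2))*(t + 3*sqrt(2))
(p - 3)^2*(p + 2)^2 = p^4 - 2*p^3 - 11*p^2 + 12*p + 36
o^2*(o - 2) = o^3 - 2*o^2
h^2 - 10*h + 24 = (h - 6)*(h - 4)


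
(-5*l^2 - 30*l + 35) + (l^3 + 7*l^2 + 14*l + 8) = l^3 + 2*l^2 - 16*l + 43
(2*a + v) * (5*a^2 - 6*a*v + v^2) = 10*a^3 - 7*a^2*v - 4*a*v^2 + v^3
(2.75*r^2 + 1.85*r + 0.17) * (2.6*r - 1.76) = 7.15*r^3 - 0.0299999999999994*r^2 - 2.814*r - 0.2992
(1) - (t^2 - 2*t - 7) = -t^2 + 2*t + 8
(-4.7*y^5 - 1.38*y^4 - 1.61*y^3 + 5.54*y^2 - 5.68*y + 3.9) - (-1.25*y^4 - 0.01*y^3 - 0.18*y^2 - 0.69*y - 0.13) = -4.7*y^5 - 0.13*y^4 - 1.6*y^3 + 5.72*y^2 - 4.99*y + 4.03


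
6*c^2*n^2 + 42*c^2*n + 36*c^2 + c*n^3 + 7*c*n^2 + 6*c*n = (6*c + n)*(n + 6)*(c*n + c)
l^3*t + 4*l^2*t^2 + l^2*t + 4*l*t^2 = l*(l + 4*t)*(l*t + t)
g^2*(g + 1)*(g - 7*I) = g^4 + g^3 - 7*I*g^3 - 7*I*g^2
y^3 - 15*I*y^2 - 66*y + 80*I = (y - 8*I)*(y - 5*I)*(y - 2*I)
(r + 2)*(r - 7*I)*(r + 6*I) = r^3 + 2*r^2 - I*r^2 + 42*r - 2*I*r + 84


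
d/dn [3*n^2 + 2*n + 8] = 6*n + 2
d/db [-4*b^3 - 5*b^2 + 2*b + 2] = -12*b^2 - 10*b + 2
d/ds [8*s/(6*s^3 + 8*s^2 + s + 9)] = 8*(-12*s^3 - 8*s^2 + 9)/(36*s^6 + 96*s^5 + 76*s^4 + 124*s^3 + 145*s^2 + 18*s + 81)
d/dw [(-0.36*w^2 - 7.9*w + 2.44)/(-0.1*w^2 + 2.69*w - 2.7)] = (-1.7584*w^2 + 2.432*w + 14.7664)/(0.01*w^4 - 0.538*w^3 + 7.7761*w^2 - 14.526*w + 7.29)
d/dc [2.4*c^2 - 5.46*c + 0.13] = 4.8*c - 5.46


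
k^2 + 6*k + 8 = (k + 2)*(k + 4)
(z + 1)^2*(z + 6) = z^3 + 8*z^2 + 13*z + 6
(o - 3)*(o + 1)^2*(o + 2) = o^4 + o^3 - 7*o^2 - 13*o - 6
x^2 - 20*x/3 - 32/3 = (x - 8)*(x + 4/3)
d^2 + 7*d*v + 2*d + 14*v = (d + 2)*(d + 7*v)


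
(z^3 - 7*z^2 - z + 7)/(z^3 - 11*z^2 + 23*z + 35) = (z - 1)/(z - 5)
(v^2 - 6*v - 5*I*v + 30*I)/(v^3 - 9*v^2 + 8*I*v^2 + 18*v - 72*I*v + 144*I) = (v - 5*I)/(v^2 + v*(-3 + 8*I) - 24*I)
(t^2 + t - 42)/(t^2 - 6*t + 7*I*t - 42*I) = (t + 7)/(t + 7*I)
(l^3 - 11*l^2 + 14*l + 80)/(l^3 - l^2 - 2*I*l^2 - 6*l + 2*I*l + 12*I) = (l^2 - 13*l + 40)/(l^2 - l*(3 + 2*I) + 6*I)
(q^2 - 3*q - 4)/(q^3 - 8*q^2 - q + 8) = (q - 4)/(q^2 - 9*q + 8)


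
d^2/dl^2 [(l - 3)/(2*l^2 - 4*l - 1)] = 4*((5 - 3*l)*(-2*l^2 + 4*l + 1) - 8*(l - 3)*(l - 1)^2)/(-2*l^2 + 4*l + 1)^3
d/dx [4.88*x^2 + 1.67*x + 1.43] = 9.76*x + 1.67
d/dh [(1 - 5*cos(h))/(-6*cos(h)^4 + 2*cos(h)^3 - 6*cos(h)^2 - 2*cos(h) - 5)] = (90*cos(h)^4 - 44*cos(h)^3 + 36*cos(h)^2 - 12*cos(h) - 27)*sin(h)/(6*sin(h)^4 + 2*sin(h)^2*cos(h) - 18*sin(h)^2 + 17)^2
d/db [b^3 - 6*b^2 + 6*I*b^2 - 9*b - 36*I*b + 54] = 3*b^2 + 12*b*(-1 + I) - 9 - 36*I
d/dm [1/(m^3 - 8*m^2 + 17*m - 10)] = (-3*m^2 + 16*m - 17)/(m^3 - 8*m^2 + 17*m - 10)^2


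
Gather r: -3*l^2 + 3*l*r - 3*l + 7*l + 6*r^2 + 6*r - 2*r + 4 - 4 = -3*l^2 + 4*l + 6*r^2 + r*(3*l + 4)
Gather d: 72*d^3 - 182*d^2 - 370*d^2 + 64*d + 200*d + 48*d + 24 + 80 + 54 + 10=72*d^3 - 552*d^2 + 312*d + 168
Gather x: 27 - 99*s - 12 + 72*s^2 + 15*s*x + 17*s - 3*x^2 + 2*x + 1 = 72*s^2 - 82*s - 3*x^2 + x*(15*s + 2) + 16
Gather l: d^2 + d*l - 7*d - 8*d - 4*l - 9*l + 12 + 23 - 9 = d^2 - 15*d + l*(d - 13) + 26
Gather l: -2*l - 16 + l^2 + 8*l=l^2 + 6*l - 16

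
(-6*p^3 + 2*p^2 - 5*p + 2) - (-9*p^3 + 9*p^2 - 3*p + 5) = 3*p^3 - 7*p^2 - 2*p - 3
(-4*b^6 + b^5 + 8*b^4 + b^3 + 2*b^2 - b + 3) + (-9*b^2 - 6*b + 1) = -4*b^6 + b^5 + 8*b^4 + b^3 - 7*b^2 - 7*b + 4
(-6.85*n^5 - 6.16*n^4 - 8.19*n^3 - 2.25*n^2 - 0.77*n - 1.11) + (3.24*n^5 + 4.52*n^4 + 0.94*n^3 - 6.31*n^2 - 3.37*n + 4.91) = -3.61*n^5 - 1.64*n^4 - 7.25*n^3 - 8.56*n^2 - 4.14*n + 3.8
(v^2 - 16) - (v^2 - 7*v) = 7*v - 16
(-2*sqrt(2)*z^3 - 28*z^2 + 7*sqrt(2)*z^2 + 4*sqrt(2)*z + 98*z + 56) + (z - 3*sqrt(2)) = -2*sqrt(2)*z^3 - 28*z^2 + 7*sqrt(2)*z^2 + 4*sqrt(2)*z + 99*z - 3*sqrt(2) + 56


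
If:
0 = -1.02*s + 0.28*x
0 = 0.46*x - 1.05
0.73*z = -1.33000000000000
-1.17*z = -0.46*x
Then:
No Solution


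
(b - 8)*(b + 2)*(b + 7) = b^3 + b^2 - 58*b - 112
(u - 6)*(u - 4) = u^2 - 10*u + 24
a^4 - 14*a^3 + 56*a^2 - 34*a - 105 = (a - 7)*(a - 5)*(a - 3)*(a + 1)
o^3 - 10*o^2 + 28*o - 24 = (o - 6)*(o - 2)^2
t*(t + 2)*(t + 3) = t^3 + 5*t^2 + 6*t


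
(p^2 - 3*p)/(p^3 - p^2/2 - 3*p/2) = 2*(3 - p)/(-2*p^2 + p + 3)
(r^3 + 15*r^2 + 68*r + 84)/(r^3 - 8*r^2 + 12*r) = (r^3 + 15*r^2 + 68*r + 84)/(r*(r^2 - 8*r + 12))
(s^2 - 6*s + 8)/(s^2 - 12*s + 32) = (s - 2)/(s - 8)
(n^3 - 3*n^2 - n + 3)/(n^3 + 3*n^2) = (n^3 - 3*n^2 - n + 3)/(n^2*(n + 3))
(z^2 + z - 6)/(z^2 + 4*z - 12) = (z + 3)/(z + 6)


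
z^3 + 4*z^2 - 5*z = z*(z - 1)*(z + 5)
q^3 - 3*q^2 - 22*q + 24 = (q - 6)*(q - 1)*(q + 4)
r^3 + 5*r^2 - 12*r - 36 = (r - 3)*(r + 2)*(r + 6)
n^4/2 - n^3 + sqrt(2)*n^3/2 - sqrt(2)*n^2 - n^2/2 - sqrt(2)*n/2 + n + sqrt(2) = (n/2 + 1/2)*(n - 2)*(n - 1)*(n + sqrt(2))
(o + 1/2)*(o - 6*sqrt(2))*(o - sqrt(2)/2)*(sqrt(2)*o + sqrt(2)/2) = sqrt(2)*o^4 - 13*o^3 + sqrt(2)*o^3 - 13*o^2 + 25*sqrt(2)*o^2/4 - 13*o/4 + 6*sqrt(2)*o + 3*sqrt(2)/2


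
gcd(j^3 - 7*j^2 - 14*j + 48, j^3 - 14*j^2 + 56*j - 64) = j^2 - 10*j + 16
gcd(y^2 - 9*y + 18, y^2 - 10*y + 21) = y - 3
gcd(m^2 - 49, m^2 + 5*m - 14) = m + 7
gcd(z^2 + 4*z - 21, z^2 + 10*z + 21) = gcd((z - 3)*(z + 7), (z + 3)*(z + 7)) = z + 7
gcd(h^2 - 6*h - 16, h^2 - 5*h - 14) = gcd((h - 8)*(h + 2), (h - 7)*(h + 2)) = h + 2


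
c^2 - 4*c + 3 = (c - 3)*(c - 1)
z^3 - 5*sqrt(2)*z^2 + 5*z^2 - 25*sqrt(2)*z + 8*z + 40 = (z + 5)*(z - 4*sqrt(2))*(z - sqrt(2))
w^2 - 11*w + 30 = (w - 6)*(w - 5)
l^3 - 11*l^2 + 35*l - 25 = (l - 5)^2*(l - 1)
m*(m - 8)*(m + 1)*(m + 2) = m^4 - 5*m^3 - 22*m^2 - 16*m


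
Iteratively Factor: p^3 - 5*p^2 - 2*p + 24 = (p - 3)*(p^2 - 2*p - 8) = (p - 3)*(p + 2)*(p - 4)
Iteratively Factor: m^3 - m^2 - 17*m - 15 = (m + 1)*(m^2 - 2*m - 15) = (m + 1)*(m + 3)*(m - 5)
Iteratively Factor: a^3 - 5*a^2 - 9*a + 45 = (a - 3)*(a^2 - 2*a - 15) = (a - 5)*(a - 3)*(a + 3)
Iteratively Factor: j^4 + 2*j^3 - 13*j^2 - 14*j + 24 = (j - 1)*(j^3 + 3*j^2 - 10*j - 24) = (j - 3)*(j - 1)*(j^2 + 6*j + 8) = (j - 3)*(j - 1)*(j + 4)*(j + 2)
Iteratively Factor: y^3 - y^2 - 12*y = (y + 3)*(y^2 - 4*y) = y*(y + 3)*(y - 4)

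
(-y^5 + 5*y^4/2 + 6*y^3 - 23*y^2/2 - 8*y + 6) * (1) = -y^5 + 5*y^4/2 + 6*y^3 - 23*y^2/2 - 8*y + 6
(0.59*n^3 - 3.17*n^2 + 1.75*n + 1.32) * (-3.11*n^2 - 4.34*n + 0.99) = -1.8349*n^5 + 7.2981*n^4 + 8.8994*n^3 - 14.8385*n^2 - 3.9963*n + 1.3068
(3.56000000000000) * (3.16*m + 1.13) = 11.2496*m + 4.0228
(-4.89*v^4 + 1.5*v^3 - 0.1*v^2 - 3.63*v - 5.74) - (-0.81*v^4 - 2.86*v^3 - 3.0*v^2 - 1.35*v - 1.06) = -4.08*v^4 + 4.36*v^3 + 2.9*v^2 - 2.28*v - 4.68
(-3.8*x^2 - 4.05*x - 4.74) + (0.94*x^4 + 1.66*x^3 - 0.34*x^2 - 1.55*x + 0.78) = 0.94*x^4 + 1.66*x^3 - 4.14*x^2 - 5.6*x - 3.96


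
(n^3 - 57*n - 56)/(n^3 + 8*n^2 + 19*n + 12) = (n^2 - n - 56)/(n^2 + 7*n + 12)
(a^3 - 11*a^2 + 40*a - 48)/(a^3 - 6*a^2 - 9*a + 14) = (a^3 - 11*a^2 + 40*a - 48)/(a^3 - 6*a^2 - 9*a + 14)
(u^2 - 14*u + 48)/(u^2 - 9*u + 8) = (u - 6)/(u - 1)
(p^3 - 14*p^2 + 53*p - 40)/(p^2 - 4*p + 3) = (p^2 - 13*p + 40)/(p - 3)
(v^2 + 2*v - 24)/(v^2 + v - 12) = (v^2 + 2*v - 24)/(v^2 + v - 12)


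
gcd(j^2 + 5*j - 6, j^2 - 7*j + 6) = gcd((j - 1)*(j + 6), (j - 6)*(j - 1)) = j - 1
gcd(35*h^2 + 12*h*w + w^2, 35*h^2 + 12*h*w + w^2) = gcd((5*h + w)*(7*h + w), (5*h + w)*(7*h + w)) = 35*h^2 + 12*h*w + w^2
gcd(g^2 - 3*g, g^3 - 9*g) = g^2 - 3*g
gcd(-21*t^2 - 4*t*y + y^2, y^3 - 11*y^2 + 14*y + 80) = 1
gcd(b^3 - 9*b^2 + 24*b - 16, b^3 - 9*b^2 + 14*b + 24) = b - 4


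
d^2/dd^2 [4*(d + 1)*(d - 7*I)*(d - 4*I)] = 24*d + 8 - 88*I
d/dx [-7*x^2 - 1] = -14*x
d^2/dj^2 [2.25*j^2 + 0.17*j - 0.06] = 4.50000000000000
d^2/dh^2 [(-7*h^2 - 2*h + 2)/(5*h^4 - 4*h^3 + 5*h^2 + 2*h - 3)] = 2*(-525*h^8 + 120*h^7 + 883*h^6 - 426*h^5 - 606*h^4 + 12*h^3 + 111*h^2 - 102*h - 37)/(125*h^12 - 300*h^11 + 615*h^10 - 514*h^9 + 150*h^8 + 456*h^7 - 649*h^6 + 282*h^5 + 114*h^4 - 280*h^3 + 99*h^2 + 54*h - 27)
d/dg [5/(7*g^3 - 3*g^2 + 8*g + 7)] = 5*(-21*g^2 + 6*g - 8)/(7*g^3 - 3*g^2 + 8*g + 7)^2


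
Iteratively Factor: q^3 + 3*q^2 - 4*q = (q - 1)*(q^2 + 4*q) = q*(q - 1)*(q + 4)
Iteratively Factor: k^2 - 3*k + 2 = (k - 2)*(k - 1)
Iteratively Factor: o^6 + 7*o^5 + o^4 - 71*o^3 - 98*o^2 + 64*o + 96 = (o - 3)*(o^5 + 10*o^4 + 31*o^3 + 22*o^2 - 32*o - 32) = (o - 3)*(o + 2)*(o^4 + 8*o^3 + 15*o^2 - 8*o - 16) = (o - 3)*(o - 1)*(o + 2)*(o^3 + 9*o^2 + 24*o + 16) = (o - 3)*(o - 1)*(o + 1)*(o + 2)*(o^2 + 8*o + 16) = (o - 3)*(o - 1)*(o + 1)*(o + 2)*(o + 4)*(o + 4)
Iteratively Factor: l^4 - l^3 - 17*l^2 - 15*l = (l)*(l^3 - l^2 - 17*l - 15) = l*(l - 5)*(l^2 + 4*l + 3) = l*(l - 5)*(l + 1)*(l + 3)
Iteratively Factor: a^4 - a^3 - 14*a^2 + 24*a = (a - 2)*(a^3 + a^2 - 12*a) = (a - 2)*(a + 4)*(a^2 - 3*a) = a*(a - 2)*(a + 4)*(a - 3)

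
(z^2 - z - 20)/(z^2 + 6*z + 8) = (z - 5)/(z + 2)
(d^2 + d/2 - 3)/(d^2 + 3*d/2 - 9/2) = (d + 2)/(d + 3)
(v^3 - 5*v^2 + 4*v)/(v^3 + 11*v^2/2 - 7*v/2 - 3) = 2*v*(v - 4)/(2*v^2 + 13*v + 6)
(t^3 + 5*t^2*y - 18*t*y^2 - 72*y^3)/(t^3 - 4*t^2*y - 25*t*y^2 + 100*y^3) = (-t^2 - 9*t*y - 18*y^2)/(-t^2 + 25*y^2)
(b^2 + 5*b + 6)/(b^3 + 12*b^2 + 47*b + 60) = (b + 2)/(b^2 + 9*b + 20)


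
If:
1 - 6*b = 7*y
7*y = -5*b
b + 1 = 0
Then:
No Solution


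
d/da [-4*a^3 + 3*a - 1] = 3 - 12*a^2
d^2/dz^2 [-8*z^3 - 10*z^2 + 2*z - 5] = -48*z - 20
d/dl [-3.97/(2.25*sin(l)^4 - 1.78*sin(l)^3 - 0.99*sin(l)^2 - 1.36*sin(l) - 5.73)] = (35.73*sin(l)^3 - 21.1998*sin(l)^2 - 7.8606*sin(l) - 5.3992)*cos(l)/(-2.25*sin(l)^4 + 1.78*sin(l)^3 + 0.99*sin(l)^2 + 1.36*sin(l) + 5.73)^2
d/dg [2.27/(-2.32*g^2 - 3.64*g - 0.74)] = (10.5328*g + 8.2628)/(2.32*g^2 + 3.64*g + 0.74)^2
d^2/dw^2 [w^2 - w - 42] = 2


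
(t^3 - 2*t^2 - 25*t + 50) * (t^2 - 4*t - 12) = t^5 - 6*t^4 - 29*t^3 + 174*t^2 + 100*t - 600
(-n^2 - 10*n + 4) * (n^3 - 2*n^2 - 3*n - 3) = -n^5 - 8*n^4 + 27*n^3 + 25*n^2 + 18*n - 12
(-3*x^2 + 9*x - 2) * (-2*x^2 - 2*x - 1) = 6*x^4 - 12*x^3 - 11*x^2 - 5*x + 2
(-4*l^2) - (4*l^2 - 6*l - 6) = -8*l^2 + 6*l + 6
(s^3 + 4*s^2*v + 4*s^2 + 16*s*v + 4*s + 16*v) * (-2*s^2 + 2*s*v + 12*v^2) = -2*s^5 - 6*s^4*v - 8*s^4 + 20*s^3*v^2 - 24*s^3*v - 8*s^3 + 48*s^2*v^3 + 80*s^2*v^2 - 24*s^2*v + 192*s*v^3 + 80*s*v^2 + 192*v^3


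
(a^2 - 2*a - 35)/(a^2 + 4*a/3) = 3*(a^2 - 2*a - 35)/(a*(3*a + 4))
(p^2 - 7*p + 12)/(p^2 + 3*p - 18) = (p - 4)/(p + 6)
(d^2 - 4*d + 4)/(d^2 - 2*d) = (d - 2)/d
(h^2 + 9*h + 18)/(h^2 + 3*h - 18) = (h + 3)/(h - 3)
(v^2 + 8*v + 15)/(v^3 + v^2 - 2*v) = (v^2 + 8*v + 15)/(v*(v^2 + v - 2))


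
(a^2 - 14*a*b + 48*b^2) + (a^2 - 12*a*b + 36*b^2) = 2*a^2 - 26*a*b + 84*b^2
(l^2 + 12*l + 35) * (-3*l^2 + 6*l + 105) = -3*l^4 - 30*l^3 + 72*l^2 + 1470*l + 3675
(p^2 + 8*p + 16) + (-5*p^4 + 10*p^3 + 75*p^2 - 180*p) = -5*p^4 + 10*p^3 + 76*p^2 - 172*p + 16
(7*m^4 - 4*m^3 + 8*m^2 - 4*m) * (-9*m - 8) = -63*m^5 - 20*m^4 - 40*m^3 - 28*m^2 + 32*m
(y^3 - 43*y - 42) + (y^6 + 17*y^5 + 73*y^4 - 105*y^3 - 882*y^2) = y^6 + 17*y^5 + 73*y^4 - 104*y^3 - 882*y^2 - 43*y - 42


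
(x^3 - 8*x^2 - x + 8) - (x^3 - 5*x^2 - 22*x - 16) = -3*x^2 + 21*x + 24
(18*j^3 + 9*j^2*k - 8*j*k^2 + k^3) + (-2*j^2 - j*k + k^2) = 18*j^3 + 9*j^2*k - 2*j^2 - 8*j*k^2 - j*k + k^3 + k^2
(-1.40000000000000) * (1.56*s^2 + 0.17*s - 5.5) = -2.184*s^2 - 0.238*s + 7.7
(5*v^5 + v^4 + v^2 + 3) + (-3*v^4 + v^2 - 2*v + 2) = 5*v^5 - 2*v^4 + 2*v^2 - 2*v + 5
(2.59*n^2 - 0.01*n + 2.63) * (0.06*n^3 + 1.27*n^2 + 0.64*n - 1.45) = 0.1554*n^5 + 3.2887*n^4 + 1.8027*n^3 - 0.4218*n^2 + 1.6977*n - 3.8135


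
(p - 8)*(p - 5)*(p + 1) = p^3 - 12*p^2 + 27*p + 40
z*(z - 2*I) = z^2 - 2*I*z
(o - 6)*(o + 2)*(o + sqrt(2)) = o^3 - 4*o^2 + sqrt(2)*o^2 - 12*o - 4*sqrt(2)*o - 12*sqrt(2)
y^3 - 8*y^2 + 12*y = y*(y - 6)*(y - 2)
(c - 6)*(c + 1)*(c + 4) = c^3 - c^2 - 26*c - 24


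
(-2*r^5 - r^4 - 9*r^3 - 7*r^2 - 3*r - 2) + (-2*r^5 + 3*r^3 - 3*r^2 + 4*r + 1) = -4*r^5 - r^4 - 6*r^3 - 10*r^2 + r - 1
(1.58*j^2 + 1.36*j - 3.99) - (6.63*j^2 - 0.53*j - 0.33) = -5.05*j^2 + 1.89*j - 3.66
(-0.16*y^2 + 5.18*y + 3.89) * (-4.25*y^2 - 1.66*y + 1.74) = 0.68*y^4 - 21.7494*y^3 - 25.4097*y^2 + 2.5558*y + 6.7686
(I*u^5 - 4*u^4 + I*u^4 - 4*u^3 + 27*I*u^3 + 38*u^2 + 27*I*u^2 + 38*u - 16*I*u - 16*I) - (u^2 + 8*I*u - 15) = I*u^5 - 4*u^4 + I*u^4 - 4*u^3 + 27*I*u^3 + 37*u^2 + 27*I*u^2 + 38*u - 24*I*u + 15 - 16*I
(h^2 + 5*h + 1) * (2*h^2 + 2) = 2*h^4 + 10*h^3 + 4*h^2 + 10*h + 2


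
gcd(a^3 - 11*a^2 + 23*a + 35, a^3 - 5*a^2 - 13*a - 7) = a^2 - 6*a - 7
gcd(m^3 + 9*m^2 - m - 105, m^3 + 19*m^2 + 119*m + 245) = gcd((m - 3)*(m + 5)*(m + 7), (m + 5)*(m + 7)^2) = m^2 + 12*m + 35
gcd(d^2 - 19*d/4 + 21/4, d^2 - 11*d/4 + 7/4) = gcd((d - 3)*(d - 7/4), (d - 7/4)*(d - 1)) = d - 7/4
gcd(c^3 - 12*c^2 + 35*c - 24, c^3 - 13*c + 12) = c^2 - 4*c + 3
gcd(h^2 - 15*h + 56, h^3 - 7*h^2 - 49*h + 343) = h - 7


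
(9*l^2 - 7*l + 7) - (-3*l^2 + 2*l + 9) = 12*l^2 - 9*l - 2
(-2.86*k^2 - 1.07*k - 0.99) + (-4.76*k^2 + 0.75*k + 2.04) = -7.62*k^2 - 0.32*k + 1.05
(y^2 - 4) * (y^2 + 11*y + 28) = y^4 + 11*y^3 + 24*y^2 - 44*y - 112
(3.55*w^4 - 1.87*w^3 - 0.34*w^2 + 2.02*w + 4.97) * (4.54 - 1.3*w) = -4.615*w^5 + 18.548*w^4 - 8.0478*w^3 - 4.1696*w^2 + 2.7098*w + 22.5638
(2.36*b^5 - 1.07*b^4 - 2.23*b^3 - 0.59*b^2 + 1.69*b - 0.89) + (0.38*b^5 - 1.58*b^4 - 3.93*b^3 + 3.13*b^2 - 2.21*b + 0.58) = 2.74*b^5 - 2.65*b^4 - 6.16*b^3 + 2.54*b^2 - 0.52*b - 0.31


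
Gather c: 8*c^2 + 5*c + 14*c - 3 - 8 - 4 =8*c^2 + 19*c - 15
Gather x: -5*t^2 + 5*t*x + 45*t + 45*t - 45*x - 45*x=-5*t^2 + 90*t + x*(5*t - 90)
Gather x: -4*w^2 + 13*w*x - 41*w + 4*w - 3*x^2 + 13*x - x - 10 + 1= -4*w^2 - 37*w - 3*x^2 + x*(13*w + 12) - 9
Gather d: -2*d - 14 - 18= -2*d - 32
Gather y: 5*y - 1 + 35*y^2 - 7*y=35*y^2 - 2*y - 1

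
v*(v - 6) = v^2 - 6*v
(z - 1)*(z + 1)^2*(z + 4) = z^4 + 5*z^3 + 3*z^2 - 5*z - 4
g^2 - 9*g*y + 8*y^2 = (g - 8*y)*(g - y)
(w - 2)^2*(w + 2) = w^3 - 2*w^2 - 4*w + 8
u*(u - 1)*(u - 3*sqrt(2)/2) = u^3 - 3*sqrt(2)*u^2/2 - u^2 + 3*sqrt(2)*u/2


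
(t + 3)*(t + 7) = t^2 + 10*t + 21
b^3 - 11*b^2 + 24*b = b*(b - 8)*(b - 3)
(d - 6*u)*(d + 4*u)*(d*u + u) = d^3*u - 2*d^2*u^2 + d^2*u - 24*d*u^3 - 2*d*u^2 - 24*u^3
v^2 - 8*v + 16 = (v - 4)^2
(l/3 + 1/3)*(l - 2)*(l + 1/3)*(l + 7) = l^4/3 + 19*l^3/9 - 7*l^2/3 - 17*l/3 - 14/9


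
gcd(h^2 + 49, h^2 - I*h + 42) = h - 7*I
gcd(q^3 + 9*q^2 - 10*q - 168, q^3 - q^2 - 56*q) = q + 7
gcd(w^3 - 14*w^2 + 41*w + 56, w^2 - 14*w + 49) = w - 7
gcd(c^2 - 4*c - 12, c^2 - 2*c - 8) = c + 2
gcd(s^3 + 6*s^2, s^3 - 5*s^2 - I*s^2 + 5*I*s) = s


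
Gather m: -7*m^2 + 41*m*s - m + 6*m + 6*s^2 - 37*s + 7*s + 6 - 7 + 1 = -7*m^2 + m*(41*s + 5) + 6*s^2 - 30*s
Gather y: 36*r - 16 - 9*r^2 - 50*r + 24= -9*r^2 - 14*r + 8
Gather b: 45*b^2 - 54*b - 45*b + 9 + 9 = 45*b^2 - 99*b + 18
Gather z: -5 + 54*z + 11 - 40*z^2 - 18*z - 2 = -40*z^2 + 36*z + 4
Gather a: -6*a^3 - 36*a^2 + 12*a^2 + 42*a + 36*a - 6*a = -6*a^3 - 24*a^2 + 72*a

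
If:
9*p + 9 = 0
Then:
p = -1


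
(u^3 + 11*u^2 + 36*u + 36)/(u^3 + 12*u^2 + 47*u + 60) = (u^2 + 8*u + 12)/(u^2 + 9*u + 20)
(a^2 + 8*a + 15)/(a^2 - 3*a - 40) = (a + 3)/(a - 8)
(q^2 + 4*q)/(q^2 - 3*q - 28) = q/(q - 7)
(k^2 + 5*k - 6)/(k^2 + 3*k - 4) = (k + 6)/(k + 4)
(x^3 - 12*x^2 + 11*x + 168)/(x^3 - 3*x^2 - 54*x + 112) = (x^2 - 4*x - 21)/(x^2 + 5*x - 14)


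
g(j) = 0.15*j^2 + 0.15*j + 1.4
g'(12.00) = 3.75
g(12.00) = 24.80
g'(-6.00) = -1.65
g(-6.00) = 5.90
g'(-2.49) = -0.60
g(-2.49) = 1.96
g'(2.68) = 0.95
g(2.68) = 2.88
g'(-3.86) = -1.01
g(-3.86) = 3.06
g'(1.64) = 0.64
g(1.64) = 2.05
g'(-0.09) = 0.12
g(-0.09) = 1.39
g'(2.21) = 0.81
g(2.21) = 2.46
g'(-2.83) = -0.70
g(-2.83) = 2.18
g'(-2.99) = -0.75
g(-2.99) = 2.29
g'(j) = 0.3*j + 0.15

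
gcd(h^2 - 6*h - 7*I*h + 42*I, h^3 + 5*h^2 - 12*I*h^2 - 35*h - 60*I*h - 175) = h - 7*I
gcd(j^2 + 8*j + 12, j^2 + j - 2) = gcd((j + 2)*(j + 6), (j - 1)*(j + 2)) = j + 2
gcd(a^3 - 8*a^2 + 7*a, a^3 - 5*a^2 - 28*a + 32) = a - 1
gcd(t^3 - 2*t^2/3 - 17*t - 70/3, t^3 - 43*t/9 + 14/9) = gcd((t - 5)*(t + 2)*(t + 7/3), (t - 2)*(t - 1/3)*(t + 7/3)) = t + 7/3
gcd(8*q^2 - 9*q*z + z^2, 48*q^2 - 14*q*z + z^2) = -8*q + z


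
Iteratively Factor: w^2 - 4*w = (w)*(w - 4)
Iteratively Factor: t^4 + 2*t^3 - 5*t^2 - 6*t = (t)*(t^3 + 2*t^2 - 5*t - 6) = t*(t + 3)*(t^2 - t - 2) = t*(t + 1)*(t + 3)*(t - 2)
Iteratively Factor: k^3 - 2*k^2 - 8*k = (k + 2)*(k^2 - 4*k) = k*(k + 2)*(k - 4)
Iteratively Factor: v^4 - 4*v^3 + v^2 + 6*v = (v)*(v^3 - 4*v^2 + v + 6) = v*(v - 2)*(v^2 - 2*v - 3) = v*(v - 2)*(v + 1)*(v - 3)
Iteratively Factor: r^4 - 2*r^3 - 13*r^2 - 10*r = (r + 2)*(r^3 - 4*r^2 - 5*r) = (r - 5)*(r + 2)*(r^2 + r) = (r - 5)*(r + 1)*(r + 2)*(r)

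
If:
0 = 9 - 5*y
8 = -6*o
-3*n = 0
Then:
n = 0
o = -4/3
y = 9/5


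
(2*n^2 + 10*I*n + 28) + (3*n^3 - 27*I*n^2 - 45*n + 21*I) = 3*n^3 + 2*n^2 - 27*I*n^2 - 45*n + 10*I*n + 28 + 21*I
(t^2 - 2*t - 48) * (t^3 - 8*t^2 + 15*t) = t^5 - 10*t^4 - 17*t^3 + 354*t^2 - 720*t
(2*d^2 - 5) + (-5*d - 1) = 2*d^2 - 5*d - 6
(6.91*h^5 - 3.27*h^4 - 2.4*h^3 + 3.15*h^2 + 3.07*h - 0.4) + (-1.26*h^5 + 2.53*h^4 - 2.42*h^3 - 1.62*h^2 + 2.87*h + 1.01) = 5.65*h^5 - 0.74*h^4 - 4.82*h^3 + 1.53*h^2 + 5.94*h + 0.61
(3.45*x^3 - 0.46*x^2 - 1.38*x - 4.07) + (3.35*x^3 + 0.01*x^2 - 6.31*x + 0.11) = 6.8*x^3 - 0.45*x^2 - 7.69*x - 3.96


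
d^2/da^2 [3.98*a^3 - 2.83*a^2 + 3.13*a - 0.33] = 23.88*a - 5.66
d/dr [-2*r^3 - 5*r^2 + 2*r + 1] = -6*r^2 - 10*r + 2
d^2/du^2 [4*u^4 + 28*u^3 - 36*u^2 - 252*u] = 48*u^2 + 168*u - 72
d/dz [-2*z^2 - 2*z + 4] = -4*z - 2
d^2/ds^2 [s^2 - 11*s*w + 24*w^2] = 2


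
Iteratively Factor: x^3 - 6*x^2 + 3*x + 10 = (x - 5)*(x^2 - x - 2) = (x - 5)*(x - 2)*(x + 1)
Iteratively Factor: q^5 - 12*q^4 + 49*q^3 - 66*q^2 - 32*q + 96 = (q - 2)*(q^4 - 10*q^3 + 29*q^2 - 8*q - 48) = (q - 2)*(q + 1)*(q^3 - 11*q^2 + 40*q - 48) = (q - 3)*(q - 2)*(q + 1)*(q^2 - 8*q + 16) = (q - 4)*(q - 3)*(q - 2)*(q + 1)*(q - 4)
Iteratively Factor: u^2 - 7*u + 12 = (u - 3)*(u - 4)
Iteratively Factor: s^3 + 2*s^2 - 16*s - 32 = (s - 4)*(s^2 + 6*s + 8) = (s - 4)*(s + 4)*(s + 2)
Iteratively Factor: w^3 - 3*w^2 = (w)*(w^2 - 3*w) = w^2*(w - 3)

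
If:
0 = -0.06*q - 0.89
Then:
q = -14.83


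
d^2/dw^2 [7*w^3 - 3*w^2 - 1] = 42*w - 6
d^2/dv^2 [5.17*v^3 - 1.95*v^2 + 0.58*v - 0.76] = 31.02*v - 3.9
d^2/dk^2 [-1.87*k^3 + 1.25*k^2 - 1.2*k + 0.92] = 2.5 - 11.22*k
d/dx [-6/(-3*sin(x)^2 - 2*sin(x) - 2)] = -12*(3*sin(x) + 1)*cos(x)/(3*sin(x)^2 + 2*sin(x) + 2)^2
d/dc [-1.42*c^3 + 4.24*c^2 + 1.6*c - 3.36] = -4.26*c^2 + 8.48*c + 1.6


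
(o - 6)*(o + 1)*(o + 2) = o^3 - 3*o^2 - 16*o - 12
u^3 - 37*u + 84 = (u - 4)*(u - 3)*(u + 7)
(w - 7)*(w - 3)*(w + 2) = w^3 - 8*w^2 + w + 42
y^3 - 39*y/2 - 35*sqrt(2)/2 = (y - 7*sqrt(2)/2)*(y + sqrt(2))*(y + 5*sqrt(2)/2)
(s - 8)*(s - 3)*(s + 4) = s^3 - 7*s^2 - 20*s + 96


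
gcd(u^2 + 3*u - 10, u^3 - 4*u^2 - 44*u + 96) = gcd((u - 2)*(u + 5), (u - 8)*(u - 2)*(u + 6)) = u - 2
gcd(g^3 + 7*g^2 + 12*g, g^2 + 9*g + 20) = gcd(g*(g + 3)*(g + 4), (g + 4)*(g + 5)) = g + 4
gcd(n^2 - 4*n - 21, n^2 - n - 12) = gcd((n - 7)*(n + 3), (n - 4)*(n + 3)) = n + 3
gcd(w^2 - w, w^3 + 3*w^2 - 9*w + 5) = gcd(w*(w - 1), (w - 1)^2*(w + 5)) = w - 1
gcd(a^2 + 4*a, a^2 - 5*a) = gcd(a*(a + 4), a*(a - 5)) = a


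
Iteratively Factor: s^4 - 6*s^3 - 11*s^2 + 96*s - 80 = (s + 4)*(s^3 - 10*s^2 + 29*s - 20) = (s - 4)*(s + 4)*(s^2 - 6*s + 5) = (s - 5)*(s - 4)*(s + 4)*(s - 1)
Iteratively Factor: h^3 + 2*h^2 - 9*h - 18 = (h + 2)*(h^2 - 9) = (h - 3)*(h + 2)*(h + 3)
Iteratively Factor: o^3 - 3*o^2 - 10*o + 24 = (o + 3)*(o^2 - 6*o + 8) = (o - 2)*(o + 3)*(o - 4)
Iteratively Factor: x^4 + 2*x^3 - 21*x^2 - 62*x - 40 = (x + 2)*(x^3 - 21*x - 20) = (x - 5)*(x + 2)*(x^2 + 5*x + 4) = (x - 5)*(x + 1)*(x + 2)*(x + 4)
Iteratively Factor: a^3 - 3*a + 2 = (a - 1)*(a^2 + a - 2) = (a - 1)*(a + 2)*(a - 1)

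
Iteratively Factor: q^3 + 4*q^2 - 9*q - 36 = (q + 4)*(q^2 - 9) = (q + 3)*(q + 4)*(q - 3)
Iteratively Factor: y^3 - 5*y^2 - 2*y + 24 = (y - 3)*(y^2 - 2*y - 8) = (y - 3)*(y + 2)*(y - 4)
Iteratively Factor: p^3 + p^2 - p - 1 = (p + 1)*(p^2 - 1) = (p - 1)*(p + 1)*(p + 1)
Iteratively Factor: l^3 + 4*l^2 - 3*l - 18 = (l + 3)*(l^2 + l - 6) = (l + 3)^2*(l - 2)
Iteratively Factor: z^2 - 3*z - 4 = (z + 1)*(z - 4)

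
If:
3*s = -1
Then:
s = -1/3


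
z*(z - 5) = z^2 - 5*z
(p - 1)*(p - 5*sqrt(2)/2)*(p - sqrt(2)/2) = p^3 - 3*sqrt(2)*p^2 - p^2 + 5*p/2 + 3*sqrt(2)*p - 5/2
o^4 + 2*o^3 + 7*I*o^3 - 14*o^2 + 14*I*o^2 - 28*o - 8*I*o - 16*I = (o + 2)*(o + I)*(o + 2*I)*(o + 4*I)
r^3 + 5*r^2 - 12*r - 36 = (r - 3)*(r + 2)*(r + 6)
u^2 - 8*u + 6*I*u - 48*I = (u - 8)*(u + 6*I)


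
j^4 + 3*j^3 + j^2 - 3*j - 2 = (j - 1)*(j + 1)^2*(j + 2)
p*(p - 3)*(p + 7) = p^3 + 4*p^2 - 21*p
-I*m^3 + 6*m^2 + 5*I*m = m*(m + 5*I)*(-I*m + 1)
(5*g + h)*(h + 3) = 5*g*h + 15*g + h^2 + 3*h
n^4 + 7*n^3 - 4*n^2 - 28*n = n*(n - 2)*(n + 2)*(n + 7)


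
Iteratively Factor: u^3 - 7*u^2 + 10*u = (u - 5)*(u^2 - 2*u) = u*(u - 5)*(u - 2)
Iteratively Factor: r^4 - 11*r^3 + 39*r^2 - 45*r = (r - 3)*(r^3 - 8*r^2 + 15*r) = r*(r - 3)*(r^2 - 8*r + 15) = r*(r - 3)^2*(r - 5)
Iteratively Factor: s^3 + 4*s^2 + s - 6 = (s + 3)*(s^2 + s - 2) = (s + 2)*(s + 3)*(s - 1)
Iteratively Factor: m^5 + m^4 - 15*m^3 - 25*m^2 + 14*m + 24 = (m + 1)*(m^4 - 15*m^2 - 10*m + 24) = (m - 1)*(m + 1)*(m^3 + m^2 - 14*m - 24) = (m - 1)*(m + 1)*(m + 2)*(m^2 - m - 12) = (m - 1)*(m + 1)*(m + 2)*(m + 3)*(m - 4)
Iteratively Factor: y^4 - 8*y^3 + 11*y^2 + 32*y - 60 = (y - 5)*(y^3 - 3*y^2 - 4*y + 12) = (y - 5)*(y + 2)*(y^2 - 5*y + 6) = (y - 5)*(y - 2)*(y + 2)*(y - 3)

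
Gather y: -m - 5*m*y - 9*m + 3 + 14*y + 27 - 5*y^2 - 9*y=-10*m - 5*y^2 + y*(5 - 5*m) + 30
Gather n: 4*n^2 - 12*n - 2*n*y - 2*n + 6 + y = 4*n^2 + n*(-2*y - 14) + y + 6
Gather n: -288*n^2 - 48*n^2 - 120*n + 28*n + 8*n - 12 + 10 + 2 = -336*n^2 - 84*n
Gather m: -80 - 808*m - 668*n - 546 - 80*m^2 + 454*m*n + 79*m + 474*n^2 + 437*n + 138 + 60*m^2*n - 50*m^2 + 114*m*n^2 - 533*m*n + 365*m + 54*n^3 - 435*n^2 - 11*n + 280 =m^2*(60*n - 130) + m*(114*n^2 - 79*n - 364) + 54*n^3 + 39*n^2 - 242*n - 208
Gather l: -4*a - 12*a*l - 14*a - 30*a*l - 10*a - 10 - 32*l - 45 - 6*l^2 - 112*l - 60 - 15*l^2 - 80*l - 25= -28*a - 21*l^2 + l*(-42*a - 224) - 140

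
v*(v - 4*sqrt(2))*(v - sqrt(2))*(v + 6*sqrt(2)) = v^4 + sqrt(2)*v^3 - 52*v^2 + 48*sqrt(2)*v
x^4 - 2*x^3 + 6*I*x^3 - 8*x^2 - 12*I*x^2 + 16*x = x*(x - 2)*(x + 2*I)*(x + 4*I)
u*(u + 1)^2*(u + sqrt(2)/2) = u^4 + sqrt(2)*u^3/2 + 2*u^3 + u^2 + sqrt(2)*u^2 + sqrt(2)*u/2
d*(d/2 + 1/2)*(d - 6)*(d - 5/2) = d^4/2 - 15*d^3/4 + 13*d^2/4 + 15*d/2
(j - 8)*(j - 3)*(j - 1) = j^3 - 12*j^2 + 35*j - 24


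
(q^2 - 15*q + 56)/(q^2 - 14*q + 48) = (q - 7)/(q - 6)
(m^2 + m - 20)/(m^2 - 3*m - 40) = (m - 4)/(m - 8)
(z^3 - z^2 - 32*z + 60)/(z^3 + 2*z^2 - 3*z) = (z^3 - z^2 - 32*z + 60)/(z*(z^2 + 2*z - 3))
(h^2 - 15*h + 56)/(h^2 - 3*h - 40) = (h - 7)/(h + 5)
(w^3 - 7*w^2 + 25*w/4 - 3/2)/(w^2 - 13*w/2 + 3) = w - 1/2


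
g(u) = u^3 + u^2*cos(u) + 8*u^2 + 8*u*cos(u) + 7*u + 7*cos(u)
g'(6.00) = 255.63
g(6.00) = 633.38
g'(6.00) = 255.63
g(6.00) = 633.38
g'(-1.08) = -4.45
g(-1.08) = 0.29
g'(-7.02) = 38.13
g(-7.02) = -0.76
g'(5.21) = 247.21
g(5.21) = 431.24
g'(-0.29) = 11.08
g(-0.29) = 3.18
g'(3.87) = 137.34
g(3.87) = 165.36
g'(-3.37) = -12.13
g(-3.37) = 37.37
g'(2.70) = 44.62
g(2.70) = 64.46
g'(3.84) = 134.40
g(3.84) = 161.29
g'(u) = -u^2*sin(u) + 3*u^2 - 8*u*sin(u) + 2*u*cos(u) + 16*u - 7*sin(u) + 8*cos(u) + 7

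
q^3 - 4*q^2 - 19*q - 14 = (q - 7)*(q + 1)*(q + 2)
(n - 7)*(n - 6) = n^2 - 13*n + 42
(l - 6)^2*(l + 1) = l^3 - 11*l^2 + 24*l + 36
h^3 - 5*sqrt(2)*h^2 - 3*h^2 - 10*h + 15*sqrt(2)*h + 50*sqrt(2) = (h - 5)*(h + 2)*(h - 5*sqrt(2))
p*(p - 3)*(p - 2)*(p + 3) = p^4 - 2*p^3 - 9*p^2 + 18*p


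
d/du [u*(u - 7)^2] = (u - 7)*(3*u - 7)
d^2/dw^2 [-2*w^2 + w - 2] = -4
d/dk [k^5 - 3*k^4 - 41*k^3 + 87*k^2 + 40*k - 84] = 5*k^4 - 12*k^3 - 123*k^2 + 174*k + 40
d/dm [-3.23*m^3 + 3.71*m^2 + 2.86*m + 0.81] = -9.69*m^2 + 7.42*m + 2.86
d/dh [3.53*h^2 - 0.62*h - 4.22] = 7.06*h - 0.62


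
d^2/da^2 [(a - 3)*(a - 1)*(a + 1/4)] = 6*a - 15/2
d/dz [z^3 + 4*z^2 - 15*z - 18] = 3*z^2 + 8*z - 15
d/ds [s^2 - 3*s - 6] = 2*s - 3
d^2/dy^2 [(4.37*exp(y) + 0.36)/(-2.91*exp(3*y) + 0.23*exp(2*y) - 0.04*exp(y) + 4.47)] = (-148.022388*exp(6*y) - 18.662121*exp(5*y) + 4.453927*exp(4*y) - 739.167625*exp(3*y) - 15.17823*exp(2*y) + 0.698532*exp(y) - 87.380901)*exp(y)/(24.642171*exp(9*y) - 5.842989*exp(8*y) + 1.477989*exp(7*y) - 113.73002*exp(6*y) + 17.970942*exp(5*y) - 3.832341*exp(4*y) + 174.680065*exp(3*y) - 13.808277*exp(2*y) + 2.397708*exp(y) - 89.314623)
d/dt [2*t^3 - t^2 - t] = 6*t^2 - 2*t - 1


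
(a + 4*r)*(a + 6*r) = a^2 + 10*a*r + 24*r^2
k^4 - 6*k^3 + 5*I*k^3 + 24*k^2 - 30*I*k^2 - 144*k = k*(k - 6)*(k - 3*I)*(k + 8*I)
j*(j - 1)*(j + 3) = j^3 + 2*j^2 - 3*j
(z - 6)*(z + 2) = z^2 - 4*z - 12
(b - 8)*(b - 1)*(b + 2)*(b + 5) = b^4 - 2*b^3 - 45*b^2 - 34*b + 80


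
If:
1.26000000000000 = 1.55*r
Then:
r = 0.81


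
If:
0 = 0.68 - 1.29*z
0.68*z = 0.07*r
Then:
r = 5.12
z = 0.53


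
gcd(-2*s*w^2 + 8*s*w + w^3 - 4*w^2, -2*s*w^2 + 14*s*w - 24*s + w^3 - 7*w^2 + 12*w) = 2*s*w - 8*s - w^2 + 4*w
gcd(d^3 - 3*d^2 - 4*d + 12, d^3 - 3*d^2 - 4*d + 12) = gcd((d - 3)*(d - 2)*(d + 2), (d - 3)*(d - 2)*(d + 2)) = d^3 - 3*d^2 - 4*d + 12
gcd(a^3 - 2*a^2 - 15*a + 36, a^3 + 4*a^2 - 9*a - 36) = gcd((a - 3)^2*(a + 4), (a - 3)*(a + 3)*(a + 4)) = a^2 + a - 12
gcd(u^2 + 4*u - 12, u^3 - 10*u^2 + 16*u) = u - 2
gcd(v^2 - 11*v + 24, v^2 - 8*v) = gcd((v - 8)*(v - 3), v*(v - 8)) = v - 8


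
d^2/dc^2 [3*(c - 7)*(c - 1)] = 6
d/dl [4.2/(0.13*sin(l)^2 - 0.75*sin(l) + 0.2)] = (3.15 - 1.092*sin(l))*cos(l)/(0.13*sin(l)^2 - 0.75*sin(l) + 0.2)^2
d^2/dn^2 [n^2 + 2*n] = 2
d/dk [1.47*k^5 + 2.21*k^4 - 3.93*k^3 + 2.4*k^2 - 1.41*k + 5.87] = 7.35*k^4 + 8.84*k^3 - 11.79*k^2 + 4.8*k - 1.41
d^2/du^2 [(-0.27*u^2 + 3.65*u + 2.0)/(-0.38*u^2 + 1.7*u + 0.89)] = (-0.705279999999999*u^3 - 1.184916*u^2 + 0.345419999999999*u - 1.440166)/(0.054872*u^6 - 0.73644*u^5 + 2.909052*u^4 - 1.46336*u^3 - 6.813306*u^2 - 4.03971*u - 0.704969)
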